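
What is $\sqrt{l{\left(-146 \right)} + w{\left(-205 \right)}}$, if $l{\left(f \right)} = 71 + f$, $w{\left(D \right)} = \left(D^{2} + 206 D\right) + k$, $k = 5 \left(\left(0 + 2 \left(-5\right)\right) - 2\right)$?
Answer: $2 i \sqrt{85} \approx 18.439 i$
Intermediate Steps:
$k = -60$ ($k = 5 \left(\left(0 - 10\right) - 2\right) = 5 \left(-10 - 2\right) = 5 \left(-12\right) = -60$)
$w{\left(D \right)} = -60 + D^{2} + 206 D$ ($w{\left(D \right)} = \left(D^{2} + 206 D\right) - 60 = -60 + D^{2} + 206 D$)
$\sqrt{l{\left(-146 \right)} + w{\left(-205 \right)}} = \sqrt{\left(71 - 146\right) + \left(-60 + \left(-205\right)^{2} + 206 \left(-205\right)\right)} = \sqrt{-75 - 265} = \sqrt{-340} = 2 i \sqrt{85}$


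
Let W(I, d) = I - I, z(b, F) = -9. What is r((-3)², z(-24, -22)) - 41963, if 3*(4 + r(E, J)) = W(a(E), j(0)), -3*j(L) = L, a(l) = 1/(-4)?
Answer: -41967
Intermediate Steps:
a(l) = -¼
j(L) = -L/3
W(I, d) = 0
r(E, J) = -4 (r(E, J) = -4 + (⅓)*0 = -4 + 0 = -4)
r((-3)², z(-24, -22)) - 41963 = -4 - 41963 = -41967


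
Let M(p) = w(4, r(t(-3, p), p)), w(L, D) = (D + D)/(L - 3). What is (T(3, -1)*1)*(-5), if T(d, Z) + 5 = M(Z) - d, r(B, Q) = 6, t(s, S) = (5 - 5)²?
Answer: -20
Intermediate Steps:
t(s, S) = 0 (t(s, S) = 0² = 0)
w(L, D) = 2*D/(-3 + L) (w(L, D) = (2*D)/(-3 + L) = 2*D/(-3 + L))
M(p) = 12 (M(p) = 2*6/(-3 + 4) = 2*6/1 = 2*6*1 = 12)
T(d, Z) = 7 - d (T(d, Z) = -5 + (12 - d) = 7 - d)
(T(3, -1)*1)*(-5) = ((7 - 1*3)*1)*(-5) = ((7 - 3)*1)*(-5) = (4*1)*(-5) = 4*(-5) = -20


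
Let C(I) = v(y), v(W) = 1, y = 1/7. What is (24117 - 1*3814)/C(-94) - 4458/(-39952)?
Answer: 405574957/19976 ≈ 20303.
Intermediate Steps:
y = ⅐ ≈ 0.14286
C(I) = 1
(24117 - 1*3814)/C(-94) - 4458/(-39952) = (24117 - 1*3814)/1 - 4458/(-39952) = (24117 - 3814)*1 - 4458*(-1/39952) = 20303*1 + 2229/19976 = 20303 + 2229/19976 = 405574957/19976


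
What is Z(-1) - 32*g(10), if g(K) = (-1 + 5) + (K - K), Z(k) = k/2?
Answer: -257/2 ≈ -128.50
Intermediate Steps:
Z(k) = k/2 (Z(k) = k*(1/2) = k/2)
g(K) = 4 (g(K) = 4 + 0 = 4)
Z(-1) - 32*g(10) = (1/2)*(-1) - 32*4 = -1/2 - 128 = -257/2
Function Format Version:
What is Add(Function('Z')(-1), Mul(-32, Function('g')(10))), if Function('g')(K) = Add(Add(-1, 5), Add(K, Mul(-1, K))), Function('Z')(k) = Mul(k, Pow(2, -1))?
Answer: Rational(-257, 2) ≈ -128.50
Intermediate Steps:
Function('Z')(k) = Mul(Rational(1, 2), k) (Function('Z')(k) = Mul(k, Rational(1, 2)) = Mul(Rational(1, 2), k))
Function('g')(K) = 4 (Function('g')(K) = Add(4, 0) = 4)
Add(Function('Z')(-1), Mul(-32, Function('g')(10))) = Add(Mul(Rational(1, 2), -1), Mul(-32, 4)) = Add(Rational(-1, 2), -128) = Rational(-257, 2)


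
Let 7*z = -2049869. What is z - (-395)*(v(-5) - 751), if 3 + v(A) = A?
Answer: -4148504/7 ≈ -5.9264e+5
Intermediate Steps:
v(A) = -3 + A
z = -2049869/7 (z = (⅐)*(-2049869) = -2049869/7 ≈ -2.9284e+5)
z - (-395)*(v(-5) - 751) = -2049869/7 - (-395)*((-3 - 5) - 751) = -2049869/7 - (-395)*(-8 - 751) = -2049869/7 - (-395)*(-759) = -2049869/7 - 1*299805 = -2049869/7 - 299805 = -4148504/7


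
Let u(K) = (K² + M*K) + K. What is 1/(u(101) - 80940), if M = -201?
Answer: -1/90939 ≈ -1.0996e-5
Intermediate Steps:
u(K) = K² - 200*K (u(K) = (K² - 201*K) + K = K² - 200*K)
1/(u(101) - 80940) = 1/(101*(-200 + 101) - 80940) = 1/(101*(-99) - 80940) = 1/(-9999 - 80940) = 1/(-90939) = -1/90939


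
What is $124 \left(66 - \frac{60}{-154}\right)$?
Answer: $\frac{633888}{77} \approx 8232.3$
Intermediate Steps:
$124 \left(66 - \frac{60}{-154}\right) = 124 \left(66 - - \frac{30}{77}\right) = 124 \left(66 + \frac{30}{77}\right) = 124 \cdot \frac{5112}{77} = \frac{633888}{77}$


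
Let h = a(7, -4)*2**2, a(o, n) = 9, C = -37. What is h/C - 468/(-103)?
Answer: 13608/3811 ≈ 3.5707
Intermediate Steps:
h = 36 (h = 9*2**2 = 9*4 = 36)
h/C - 468/(-103) = 36/(-37) - 468/(-103) = 36*(-1/37) - 468*(-1/103) = -36/37 + 468/103 = 13608/3811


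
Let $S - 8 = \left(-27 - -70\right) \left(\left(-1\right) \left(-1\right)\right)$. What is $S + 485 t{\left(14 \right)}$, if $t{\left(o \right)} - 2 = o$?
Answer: $7811$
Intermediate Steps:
$t{\left(o \right)} = 2 + o$
$S = 51$ ($S = 8 + \left(-27 - -70\right) \left(\left(-1\right) \left(-1\right)\right) = 8 + \left(-27 + 70\right) 1 = 8 + 43 \cdot 1 = 8 + 43 = 51$)
$S + 485 t{\left(14 \right)} = 51 + 485 \left(2 + 14\right) = 51 + 485 \cdot 16 = 51 + 7760 = 7811$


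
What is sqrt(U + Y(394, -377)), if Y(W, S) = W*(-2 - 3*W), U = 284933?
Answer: I*sqrt(181563) ≈ 426.1*I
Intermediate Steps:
sqrt(U + Y(394, -377)) = sqrt(284933 - 1*394*(2 + 3*394)) = sqrt(284933 - 1*394*(2 + 1182)) = sqrt(284933 - 1*394*1184) = sqrt(284933 - 466496) = sqrt(-181563) = I*sqrt(181563)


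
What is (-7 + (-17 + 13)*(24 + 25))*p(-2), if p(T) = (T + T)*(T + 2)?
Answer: 0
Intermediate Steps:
p(T) = 2*T*(2 + T) (p(T) = (2*T)*(2 + T) = 2*T*(2 + T))
(-7 + (-17 + 13)*(24 + 25))*p(-2) = (-7 + (-17 + 13)*(24 + 25))*(2*(-2)*(2 - 2)) = (-7 - 4*49)*(2*(-2)*0) = (-7 - 196)*0 = -203*0 = 0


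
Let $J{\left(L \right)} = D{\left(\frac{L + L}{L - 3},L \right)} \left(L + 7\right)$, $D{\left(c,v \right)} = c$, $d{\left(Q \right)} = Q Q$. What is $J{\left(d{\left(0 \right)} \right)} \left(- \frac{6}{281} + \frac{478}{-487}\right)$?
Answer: $0$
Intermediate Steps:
$d{\left(Q \right)} = Q^{2}$
$J{\left(L \right)} = \frac{2 L \left(7 + L\right)}{-3 + L}$ ($J{\left(L \right)} = \frac{L + L}{L - 3} \left(L + 7\right) = \frac{2 L}{-3 + L} \left(7 + L\right) = \frac{2 L \left(7 + L\right)}{-3 + L}$)
$J{\left(d{\left(0 \right)} \right)} \left(- \frac{6}{281} + \frac{478}{-487}\right) = \frac{2 \cdot 0^{2} \left(7 + 0^{2}\right)}{-3 + 0^{2}} \left(- \frac{6}{281} + \frac{478}{-487}\right) = 2 \cdot 0 \frac{1}{-3 + 0} \left(7 + 0\right) \left(\left(-6\right) \frac{1}{281} + 478 \left(- \frac{1}{487}\right)\right) = 2 \cdot 0 \frac{1}{-3} \cdot 7 \left(- \frac{6}{281} - \frac{478}{487}\right) = 2 \cdot 0 \left(- \frac{1}{3}\right) 7 \left(- \frac{137240}{136847}\right) = 0 \left(- \frac{137240}{136847}\right) = 0$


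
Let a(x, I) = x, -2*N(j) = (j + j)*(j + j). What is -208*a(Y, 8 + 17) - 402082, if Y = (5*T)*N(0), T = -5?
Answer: -402082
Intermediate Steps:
N(j) = -2*j² (N(j) = -(j + j)*(j + j)/2 = -2*j*2*j/2 = -2*j²)
Y = 0 (Y = (5*(-5))*(-2*0²) = -(-50)*0 = -25*0 = 0)
-208*a(Y, 8 + 17) - 402082 = -208*0 - 402082 = 0 - 402082 = -402082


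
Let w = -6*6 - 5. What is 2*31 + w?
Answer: 21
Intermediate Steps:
w = -41 (w = -36 - 5 = -41)
2*31 + w = 2*31 - 41 = 62 - 41 = 21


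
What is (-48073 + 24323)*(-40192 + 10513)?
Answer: 704876250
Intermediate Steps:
(-48073 + 24323)*(-40192 + 10513) = -23750*(-29679) = 704876250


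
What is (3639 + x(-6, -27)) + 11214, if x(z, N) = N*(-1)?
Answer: 14880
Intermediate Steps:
x(z, N) = -N
(3639 + x(-6, -27)) + 11214 = (3639 - 1*(-27)) + 11214 = (3639 + 27) + 11214 = 3666 + 11214 = 14880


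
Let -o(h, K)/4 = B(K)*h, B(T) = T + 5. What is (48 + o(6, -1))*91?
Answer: -4368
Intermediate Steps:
B(T) = 5 + T
o(h, K) = -4*h*(5 + K) (o(h, K) = -4*(5 + K)*h = -4*h*(5 + K))
(48 + o(6, -1))*91 = (48 - 4*6*(5 - 1))*91 = (48 - 4*6*4)*91 = (48 - 96)*91 = -48*91 = -4368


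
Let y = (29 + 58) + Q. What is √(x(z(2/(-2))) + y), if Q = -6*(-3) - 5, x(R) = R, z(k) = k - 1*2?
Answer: √97 ≈ 9.8489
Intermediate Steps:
z(k) = -2 + k (z(k) = k - 2 = -2 + k)
Q = 13 (Q = 18 - 5 = 13)
y = 100 (y = (29 + 58) + 13 = 87 + 13 = 100)
√(x(z(2/(-2))) + y) = √((-2 + 2/(-2)) + 100) = √((-2 + 2*(-½)) + 100) = √((-2 - 1) + 100) = √(-3 + 100) = √97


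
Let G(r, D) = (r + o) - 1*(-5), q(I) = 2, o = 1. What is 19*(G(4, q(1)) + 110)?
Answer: 2280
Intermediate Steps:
G(r, D) = 6 + r (G(r, D) = (r + 1) - 1*(-5) = (1 + r) + 5 = 6 + r)
19*(G(4, q(1)) + 110) = 19*((6 + 4) + 110) = 19*(10 + 110) = 19*120 = 2280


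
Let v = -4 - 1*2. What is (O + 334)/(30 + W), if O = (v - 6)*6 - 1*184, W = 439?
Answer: 78/469 ≈ 0.16631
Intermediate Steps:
v = -6 (v = -4 - 2 = -6)
O = -256 (O = (-6 - 6)*6 - 1*184 = -12*6 - 184 = -72 - 184 = -256)
(O + 334)/(30 + W) = (-256 + 334)/(30 + 439) = 78/469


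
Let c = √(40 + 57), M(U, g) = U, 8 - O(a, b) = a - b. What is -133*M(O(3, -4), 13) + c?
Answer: -133 + √97 ≈ -123.15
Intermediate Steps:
O(a, b) = 8 + b - a (O(a, b) = 8 - (a - b) = 8 + (b - a) = 8 + b - a)
c = √97 ≈ 9.8489
-133*M(O(3, -4), 13) + c = -133*(8 - 4 - 1*3) + √97 = -133*(8 - 4 - 3) + √97 = -133*1 + √97 = -133 + √97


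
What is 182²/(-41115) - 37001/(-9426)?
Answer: 403023097/129183330 ≈ 3.1198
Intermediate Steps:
182²/(-41115) - 37001/(-9426) = 33124*(-1/41115) - 37001*(-1/9426) = -33124/41115 + 37001/9426 = 403023097/129183330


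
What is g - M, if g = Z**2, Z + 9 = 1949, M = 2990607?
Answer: 772993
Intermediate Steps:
Z = 1940 (Z = -9 + 1949 = 1940)
g = 3763600 (g = 1940**2 = 3763600)
g - M = 3763600 - 1*2990607 = 3763600 - 2990607 = 772993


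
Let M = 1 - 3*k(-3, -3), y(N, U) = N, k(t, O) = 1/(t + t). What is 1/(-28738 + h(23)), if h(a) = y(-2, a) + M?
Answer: -2/57477 ≈ -3.4797e-5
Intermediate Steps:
k(t, O) = 1/(2*t)
M = 3/2 (M = 1 - 3/(2*(-3)) = 1 - 3*(-1)/(2*3) = 1 - 3*(-1/6) = 1 + 1/2 = 3/2 ≈ 1.5000)
h(a) = -1/2 (h(a) = -2 + 3/2 = -1/2)
1/(-28738 + h(23)) = 1/(-28738 - 1/2) = 1/(-57477/2) = -2/57477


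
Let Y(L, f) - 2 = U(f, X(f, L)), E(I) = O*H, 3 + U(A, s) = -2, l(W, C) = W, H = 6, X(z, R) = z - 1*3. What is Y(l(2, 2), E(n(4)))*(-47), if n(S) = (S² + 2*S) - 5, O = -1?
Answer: 141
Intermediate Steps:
X(z, R) = -3 + z (X(z, R) = z - 3 = -3 + z)
U(A, s) = -5 (U(A, s) = -3 - 2 = -5)
n(S) = -5 + S² + 2*S
E(I) = -6 (E(I) = -1*6 = -6)
Y(L, f) = -3 (Y(L, f) = 2 - 5 = -3)
Y(l(2, 2), E(n(4)))*(-47) = -3*(-47) = 141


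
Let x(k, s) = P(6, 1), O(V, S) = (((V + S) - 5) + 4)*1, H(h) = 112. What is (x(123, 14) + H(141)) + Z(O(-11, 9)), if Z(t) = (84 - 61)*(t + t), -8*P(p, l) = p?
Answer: -107/4 ≈ -26.750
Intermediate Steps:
P(p, l) = -p/8
O(V, S) = -1 + S + V (O(V, S) = (((S + V) - 5) + 4)*1 = ((-5 + S + V) + 4)*1 = (-1 + S + V)*1 = -1 + S + V)
Z(t) = 46*t (Z(t) = 23*(2*t) = 46*t)
x(k, s) = -3/4 (x(k, s) = -1/8*6 = -3/4)
(x(123, 14) + H(141)) + Z(O(-11, 9)) = (-3/4 + 112) + 46*(-1 + 9 - 11) = 445/4 + 46*(-3) = 445/4 - 138 = -107/4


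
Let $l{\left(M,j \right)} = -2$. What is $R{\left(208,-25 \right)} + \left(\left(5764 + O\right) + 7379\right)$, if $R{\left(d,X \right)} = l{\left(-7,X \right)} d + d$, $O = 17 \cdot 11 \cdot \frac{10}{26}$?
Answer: $\frac{169090}{13} \approx 13007.0$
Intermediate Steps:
$O = \frac{935}{13}$ ($O = 187 \cdot 10 \cdot \frac{1}{26} = 187 \cdot \frac{5}{13} = \frac{935}{13} \approx 71.923$)
$R{\left(d,X \right)} = - d$ ($R{\left(d,X \right)} = - 2 d + d = - d$)
$R{\left(208,-25 \right)} + \left(\left(5764 + O\right) + 7379\right) = \left(-1\right) 208 + \left(\left(5764 + \frac{935}{13}\right) + 7379\right) = -208 + \left(\frac{75867}{13} + 7379\right) = -208 + \frac{171794}{13} = \frac{169090}{13}$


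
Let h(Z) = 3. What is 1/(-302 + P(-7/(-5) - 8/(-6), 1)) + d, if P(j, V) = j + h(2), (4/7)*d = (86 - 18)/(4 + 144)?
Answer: 65827/82214 ≈ 0.80068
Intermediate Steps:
d = 119/148 (d = 7*((86 - 18)/(4 + 144))/4 = 7*(68/148)/4 = 7*(68*(1/148))/4 = (7/4)*(17/37) = 119/148 ≈ 0.80405)
P(j, V) = 3 + j (P(j, V) = j + 3 = 3 + j)
1/(-302 + P(-7/(-5) - 8/(-6), 1)) + d = 1/(-302 + (3 + (-7/(-5) - 8/(-6)))) + 119/148 = 1/(-302 + (3 + (-7*(-⅕) - 8*(-⅙)))) + 119/148 = 1/(-302 + (3 + (7/5 + 4/3))) + 119/148 = 1/(-302 + (3 + 41/15)) + 119/148 = 1/(-302 + 86/15) + 119/148 = 1/(-4444/15) + 119/148 = -15/4444 + 119/148 = 65827/82214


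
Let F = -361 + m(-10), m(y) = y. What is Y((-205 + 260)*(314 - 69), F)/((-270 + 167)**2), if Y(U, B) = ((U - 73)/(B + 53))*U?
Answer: -90295975/1686831 ≈ -53.530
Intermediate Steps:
F = -371 (F = -361 - 10 = -371)
Y(U, B) = U*(-73 + U)/(53 + B) (Y(U, B) = ((-73 + U)/(53 + B))*U = U*(-73 + U)/(53 + B))
Y((-205 + 260)*(314 - 69), F)/((-270 + 167)**2) = (((-205 + 260)*(314 - 69))*(-73 + (-205 + 260)*(314 - 69))/(53 - 371))/((-270 + 167)**2) = ((55*245)*(-73 + 55*245)/(-318))/((-103)**2) = (13475*(-1/318)*(-73 + 13475))/10609 = (13475*(-1/318)*13402)*(1/10609) = -90295975/159*1/10609 = -90295975/1686831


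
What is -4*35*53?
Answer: -7420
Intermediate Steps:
-4*35*53 = -140*53 = -7420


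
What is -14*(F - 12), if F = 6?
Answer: 84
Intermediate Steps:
-14*(F - 12) = -14*(6 - 12) = -14*(-6) = 84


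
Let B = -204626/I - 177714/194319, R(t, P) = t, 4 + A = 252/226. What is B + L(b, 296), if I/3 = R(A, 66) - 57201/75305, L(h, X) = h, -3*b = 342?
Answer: 4151628316644190/223201590171 ≈ 18600.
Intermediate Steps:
b = -114 (b = -1/3*342 = -114)
A = -326/113 (A = -4 + 252/226 = -4 + 252*(1/226) = -4 + 126/113 = -326/113 ≈ -2.8850)
I = -93039429/8509465 (I = 3*(-326/113 - 57201/75305) = 3*(-31013143/8509465) = -93039429/8509465 ≈ -10.934)
B = 4177073297923684/223201590171 (B = -204626/(-93039429/8509465) - 177714/194319 = -204626*(-8509465/93039429) - 177714*1/194319 = 1741257785090/93039429 - 2194/2399 = 4177073297923684/223201590171 ≈ 18714.)
B + L(b, 296) = 4177073297923684/223201590171 - 114 = 4151628316644190/223201590171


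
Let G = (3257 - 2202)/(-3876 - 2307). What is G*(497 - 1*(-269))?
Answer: -808130/6183 ≈ -130.70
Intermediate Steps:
G = -1055/6183 (G = 1055/(-6183) = 1055*(-1/6183) = -1055/6183 ≈ -0.17063)
G*(497 - 1*(-269)) = -1055*(497 - 1*(-269))/6183 = -1055*(497 + 269)/6183 = -1055/6183*766 = -808130/6183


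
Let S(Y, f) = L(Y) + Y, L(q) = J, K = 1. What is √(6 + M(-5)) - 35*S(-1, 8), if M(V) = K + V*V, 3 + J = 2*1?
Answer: 70 + 4*√2 ≈ 75.657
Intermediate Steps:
J = -1 (J = -3 + 2*1 = -3 + 2 = -1)
L(q) = -1
S(Y, f) = -1 + Y
M(V) = 1 + V² (M(V) = 1 + V*V = 1 + V²)
√(6 + M(-5)) - 35*S(-1, 8) = √(6 + (1 + (-5)²)) - 35*(-1 - 1) = √(6 + (1 + 25)) - 35*(-2) = √(6 + 26) + 70 = √32 + 70 = 4*√2 + 70 = 70 + 4*√2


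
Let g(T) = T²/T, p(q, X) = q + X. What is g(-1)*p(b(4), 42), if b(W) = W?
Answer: -46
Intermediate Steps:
p(q, X) = X + q
g(T) = T
g(-1)*p(b(4), 42) = -(42 + 4) = -1*46 = -46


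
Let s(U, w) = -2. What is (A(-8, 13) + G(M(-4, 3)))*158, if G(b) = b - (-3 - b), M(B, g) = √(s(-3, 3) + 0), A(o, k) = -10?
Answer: -1106 + 316*I*√2 ≈ -1106.0 + 446.89*I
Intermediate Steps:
M(B, g) = I*√2 (M(B, g) = √(-2 + 0) = √(-2) = I*√2)
G(b) = 3 + 2*b (G(b) = b + (3 + b) = 3 + 2*b)
(A(-8, 13) + G(M(-4, 3)))*158 = (-10 + (3 + 2*(I*√2)))*158 = (-10 + (3 + 2*I*√2))*158 = (-7 + 2*I*√2)*158 = -1106 + 316*I*√2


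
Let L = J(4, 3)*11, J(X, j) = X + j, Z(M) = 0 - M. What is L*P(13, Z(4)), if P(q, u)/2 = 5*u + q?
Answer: -1078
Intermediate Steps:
Z(M) = -M
P(q, u) = 2*q + 10*u (P(q, u) = 2*(5*u + q) = 2*(q + 5*u) = 2*q + 10*u)
L = 77 (L = (4 + 3)*11 = 7*11 = 77)
L*P(13, Z(4)) = 77*(2*13 + 10*(-1*4)) = 77*(26 + 10*(-4)) = 77*(26 - 40) = 77*(-14) = -1078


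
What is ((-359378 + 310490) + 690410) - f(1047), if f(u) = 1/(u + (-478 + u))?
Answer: 1036699551/1616 ≈ 6.4152e+5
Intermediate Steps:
f(u) = 1/(-478 + 2*u)
((-359378 + 310490) + 690410) - f(1047) = ((-359378 + 310490) + 690410) - 1/(2*(-239 + 1047)) = (-48888 + 690410) - 1/(2*808) = 641522 - 1/(2*808) = 641522 - 1*1/1616 = 641522 - 1/1616 = 1036699551/1616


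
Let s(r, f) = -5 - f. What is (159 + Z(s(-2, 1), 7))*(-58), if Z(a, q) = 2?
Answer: -9338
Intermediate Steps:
(159 + Z(s(-2, 1), 7))*(-58) = (159 + 2)*(-58) = 161*(-58) = -9338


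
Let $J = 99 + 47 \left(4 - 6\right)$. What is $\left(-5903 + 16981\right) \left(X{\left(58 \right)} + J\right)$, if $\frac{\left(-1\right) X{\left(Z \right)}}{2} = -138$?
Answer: $3112918$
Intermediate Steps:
$X{\left(Z \right)} = 276$ ($X{\left(Z \right)} = \left(-2\right) \left(-138\right) = 276$)
$J = 5$ ($J = 99 + 47 \left(-2\right) = 99 - 94 = 5$)
$\left(-5903 + 16981\right) \left(X{\left(58 \right)} + J\right) = \left(-5903 + 16981\right) \left(276 + 5\right) = 11078 \cdot 281 = 3112918$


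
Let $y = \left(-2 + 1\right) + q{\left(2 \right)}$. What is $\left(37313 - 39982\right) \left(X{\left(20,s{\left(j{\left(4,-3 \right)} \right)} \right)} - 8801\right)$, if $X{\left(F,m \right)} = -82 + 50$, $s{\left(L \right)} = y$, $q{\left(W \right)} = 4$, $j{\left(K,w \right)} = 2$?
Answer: $23575277$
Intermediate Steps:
$y = 3$ ($y = \left(-2 + 1\right) + 4 = -1 + 4 = 3$)
$s{\left(L \right)} = 3$
$X{\left(F,m \right)} = -32$
$\left(37313 - 39982\right) \left(X{\left(20,s{\left(j{\left(4,-3 \right)} \right)} \right)} - 8801\right) = \left(37313 - 39982\right) \left(-32 - 8801\right) = \left(-2669\right) \left(-8833\right) = 23575277$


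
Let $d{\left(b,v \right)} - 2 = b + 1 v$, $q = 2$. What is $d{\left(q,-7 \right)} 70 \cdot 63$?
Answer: $-13230$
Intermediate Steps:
$d{\left(b,v \right)} = 2 + b + v$ ($d{\left(b,v \right)} = 2 + \left(b + 1 v\right) = 2 + \left(b + v\right) = 2 + b + v$)
$d{\left(q,-7 \right)} 70 \cdot 63 = \left(2 + 2 - 7\right) 70 \cdot 63 = \left(-3\right) 70 \cdot 63 = \left(-210\right) 63 = -13230$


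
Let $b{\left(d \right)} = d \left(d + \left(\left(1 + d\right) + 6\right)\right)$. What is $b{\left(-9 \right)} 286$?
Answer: $28314$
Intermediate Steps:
$b{\left(d \right)} = d \left(7 + 2 d\right)$ ($b{\left(d \right)} = d \left(d + \left(7 + d\right)\right) = d \left(7 + 2 d\right)$)
$b{\left(-9 \right)} 286 = - 9 \left(7 + 2 \left(-9\right)\right) 286 = - 9 \left(7 - 18\right) 286 = \left(-9\right) \left(-11\right) 286 = 99 \cdot 286 = 28314$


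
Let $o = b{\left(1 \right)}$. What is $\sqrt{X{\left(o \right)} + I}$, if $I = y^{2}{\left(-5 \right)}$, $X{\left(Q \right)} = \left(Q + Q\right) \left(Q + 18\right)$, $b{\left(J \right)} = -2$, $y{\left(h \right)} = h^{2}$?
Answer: $\sqrt{561} \approx 23.685$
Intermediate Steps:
$o = -2$
$X{\left(Q \right)} = 2 Q \left(18 + Q\right)$
$I = 625$ ($I = \left(\left(-5\right)^{2}\right)^{2} = 25^{2} = 625$)
$\sqrt{X{\left(o \right)} + I} = \sqrt{2 \left(-2\right) \left(18 - 2\right) + 625} = \sqrt{2 \left(-2\right) 16 + 625} = \sqrt{-64 + 625} = \sqrt{561}$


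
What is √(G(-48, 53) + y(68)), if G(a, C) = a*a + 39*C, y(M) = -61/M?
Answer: √5051839/34 ≈ 66.107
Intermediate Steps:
G(a, C) = a² + 39*C
√(G(-48, 53) + y(68)) = √(((-48)² + 39*53) - 61/68) = √((2304 + 2067) - 61*1/68) = √(4371 - 61/68) = √(297167/68) = √5051839/34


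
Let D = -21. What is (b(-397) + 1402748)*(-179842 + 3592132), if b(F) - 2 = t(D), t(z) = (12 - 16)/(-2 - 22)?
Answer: 4786590366215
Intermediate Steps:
t(z) = ⅙ (t(z) = -4/(-24) = -4*(-1/24) = ⅙)
b(F) = 13/6 (b(F) = 2 + ⅙ = 13/6)
(b(-397) + 1402748)*(-179842 + 3592132) = (13/6 + 1402748)*(-179842 + 3592132) = (8416501/6)*3412290 = 4786590366215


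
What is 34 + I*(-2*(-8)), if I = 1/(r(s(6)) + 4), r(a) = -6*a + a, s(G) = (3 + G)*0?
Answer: 38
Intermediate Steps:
s(G) = 0
r(a) = -5*a
I = ¼ (I = 1/(-5*0 + 4) = 1/(0 + 4) = 1/4 = ¼ ≈ 0.25000)
34 + I*(-2*(-8)) = 34 + (-2*(-8))/4 = 34 + (¼)*16 = 34 + 4 = 38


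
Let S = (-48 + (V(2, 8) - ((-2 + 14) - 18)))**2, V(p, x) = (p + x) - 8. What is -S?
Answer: -1600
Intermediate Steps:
V(p, x) = -8 + p + x
S = 1600 (S = (-48 + ((-8 + 2 + 8) - ((-2 + 14) - 18)))**2 = (-48 + (2 - (12 - 18)))**2 = (-48 + (2 - 1*(-6)))**2 = (-48 + (2 + 6))**2 = (-48 + 8)**2 = (-40)**2 = 1600)
-S = -1*1600 = -1600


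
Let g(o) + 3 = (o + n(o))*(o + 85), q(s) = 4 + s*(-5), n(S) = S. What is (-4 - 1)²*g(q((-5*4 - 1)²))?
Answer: 232865725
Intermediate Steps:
q(s) = 4 - 5*s
g(o) = -3 + 2*o*(85 + o) (g(o) = -3 + (o + o)*(o + 85) = -3 + (2*o)*(85 + o) = -3 + 2*o*(85 + o))
(-4 - 1)²*g(q((-5*4 - 1)²)) = (-4 - 1)²*(-3 + 2*(4 - 5*(-5*4 - 1)²)² + 170*(4 - 5*(-5*4 - 1)²)) = (-5)²*(-3 + 2*(4 - 5*(-20 - 1)²)² + 170*(4 - 5*(-20 - 1)²)) = 25*(-3 + 2*(4 - 5*(-21)²)² + 170*(4 - 5*(-21)²)) = 25*(-3 + 2*(4 - 5*441)² + 170*(4 - 5*441)) = 25*(-3 + 2*(4 - 2205)² + 170*(4 - 2205)) = 25*(-3 + 2*(-2201)² + 170*(-2201)) = 25*(-3 + 2*4844401 - 374170) = 25*(-3 + 9688802 - 374170) = 25*9314629 = 232865725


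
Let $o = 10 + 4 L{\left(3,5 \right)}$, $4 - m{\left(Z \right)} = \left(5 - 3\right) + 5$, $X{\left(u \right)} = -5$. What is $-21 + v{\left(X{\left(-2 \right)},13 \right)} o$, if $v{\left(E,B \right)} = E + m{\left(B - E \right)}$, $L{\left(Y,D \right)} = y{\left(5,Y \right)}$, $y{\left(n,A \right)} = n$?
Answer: $-261$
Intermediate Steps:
$L{\left(Y,D \right)} = 5$
$m{\left(Z \right)} = -3$ ($m{\left(Z \right)} = 4 - \left(\left(5 - 3\right) + 5\right) = 4 - \left(2 + 5\right) = 4 - 7 = -3$)
$v{\left(E,B \right)} = -3 + E$ ($v{\left(E,B \right)} = E - 3 = -3 + E$)
$o = 30$ ($o = 10 + 4 \cdot 5 = 10 + 20 = 30$)
$-21 + v{\left(X{\left(-2 \right)},13 \right)} o = -21 + \left(-3 - 5\right) 30 = -21 - 240 = -261$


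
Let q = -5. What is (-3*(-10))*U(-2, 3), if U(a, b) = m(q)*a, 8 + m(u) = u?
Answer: 780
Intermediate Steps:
m(u) = -8 + u
U(a, b) = -13*a (U(a, b) = (-8 - 5)*a = -13*a)
(-3*(-10))*U(-2, 3) = (-3*(-10))*(-13*(-2)) = 30*26 = 780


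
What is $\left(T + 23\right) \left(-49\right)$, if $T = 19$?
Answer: $-2058$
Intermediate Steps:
$\left(T + 23\right) \left(-49\right) = \left(19 + 23\right) \left(-49\right) = 42 \left(-49\right) = -2058$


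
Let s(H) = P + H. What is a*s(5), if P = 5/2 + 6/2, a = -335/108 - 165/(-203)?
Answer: -50185/2088 ≈ -24.035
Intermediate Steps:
a = -50185/21924 (a = -335*1/108 - 165*(-1/203) = -335/108 + 165/203 = -50185/21924 ≈ -2.2890)
P = 11/2 (P = 5*(½) + 6*(½) = 5/2 + 3 = 11/2 ≈ 5.5000)
s(H) = 11/2 + H
a*s(5) = -50185*(11/2 + 5)/21924 = -50185/21924*21/2 = -50185/2088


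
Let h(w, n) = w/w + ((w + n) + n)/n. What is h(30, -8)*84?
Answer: -63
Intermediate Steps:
h(w, n) = 1 + (w + 2*n)/n (h(w, n) = 1 + ((n + w) + n)/n = 1 + (w + 2*n)/n)
h(30, -8)*84 = (3 + 30/(-8))*84 = (3 + 30*(-1/8))*84 = (3 - 15/4)*84 = -3/4*84 = -63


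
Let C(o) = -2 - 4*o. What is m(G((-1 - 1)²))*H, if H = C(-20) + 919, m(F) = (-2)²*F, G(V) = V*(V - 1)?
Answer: 47856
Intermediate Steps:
G(V) = V*(-1 + V)
m(F) = 4*F
H = 997 (H = (-2 - 4*(-20)) + 919 = (-2 + 80) + 919 = 78 + 919 = 997)
m(G((-1 - 1)²))*H = (4*((-1 - 1)²*(-1 + (-1 - 1)²)))*997 = (4*((-2)²*(-1 + (-2)²)))*997 = (4*(4*(-1 + 4)))*997 = (4*(4*3))*997 = (4*12)*997 = 48*997 = 47856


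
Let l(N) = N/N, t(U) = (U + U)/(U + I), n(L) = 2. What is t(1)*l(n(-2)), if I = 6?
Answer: 2/7 ≈ 0.28571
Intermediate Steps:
t(U) = 2*U/(6 + U) (t(U) = (U + U)/(U + 6) = (2*U)/(6 + U) = 2*U/(6 + U))
l(N) = 1
t(1)*l(n(-2)) = (2*1/(6 + 1))*1 = (2*1/7)*1 = (2*1*(⅐))*1 = (2/7)*1 = 2/7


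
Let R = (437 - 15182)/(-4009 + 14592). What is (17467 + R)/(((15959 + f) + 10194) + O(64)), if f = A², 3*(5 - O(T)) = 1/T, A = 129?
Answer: 35488995072/86964818281 ≈ 0.40808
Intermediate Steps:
O(T) = 5 - 1/(3*T)
f = 16641 (f = 129² = 16641)
R = -14745/10583 ≈ -1.3933
(17467 + R)/(((15959 + f) + 10194) + O(64)) = (17467 - 14745/10583)/(((15959 + 16641) + 10194) + (5 - ⅓/64)) = 184838516/(10583*((32600 + 10194) + (5 - ⅓*1/64))) = 184838516/(10583*(42794 + (5 - 1/192))) = 184838516/(10583*(42794 + 959/192)) = 184838516/(10583*(8217407/192)) = (184838516/10583)*(192/8217407) = 35488995072/86964818281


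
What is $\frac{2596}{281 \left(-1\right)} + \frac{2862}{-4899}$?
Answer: $- \frac{4507342}{458873} \approx -9.8226$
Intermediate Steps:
$\frac{2596}{281 \left(-1\right)} + \frac{2862}{-4899} = \frac{2596}{-281} + 2862 \left(- \frac{1}{4899}\right) = 2596 \left(- \frac{1}{281}\right) - \frac{954}{1633} = - \frac{2596}{281} - \frac{954}{1633} = - \frac{4507342}{458873}$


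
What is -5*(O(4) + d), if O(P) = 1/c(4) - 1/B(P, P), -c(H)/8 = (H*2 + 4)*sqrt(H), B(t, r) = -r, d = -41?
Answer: 39125/192 ≈ 203.78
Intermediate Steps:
c(H) = -8*sqrt(H)*(4 + 2*H) (c(H) = -8*(H*2 + 4)*sqrt(H) = -8*(2*H + 4)*sqrt(H) = -8*(4 + 2*H)*sqrt(H) = -8*sqrt(H)*(4 + 2*H))
O(P) = -1/192 + 1/P (O(P) = 1/(16*sqrt(4)*(-2 - 1*4)) - 1/((-P)) = 1/(16*2*(-2 - 4)) - (-1)/P = 1/(16*2*(-6)) + 1/P = 1/(-192) + 1/P = 1*(-1/192) + 1/P = -1/192 + 1/P)
-5*(O(4) + d) = -5*((1/192)*(192 - 1*4)/4 - 41) = -5*((1/192)*(1/4)*(192 - 4) - 41) = -5*((1/192)*(1/4)*188 - 41) = -5*(47/192 - 41) = -5*(-7825/192) = 39125/192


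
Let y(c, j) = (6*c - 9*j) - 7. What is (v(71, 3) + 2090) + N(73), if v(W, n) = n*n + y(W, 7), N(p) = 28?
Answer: 2483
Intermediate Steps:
y(c, j) = -7 - 9*j + 6*c (y(c, j) = (-9*j + 6*c) - 7 = -7 - 9*j + 6*c)
v(W, n) = -70 + n² + 6*W (v(W, n) = n*n + (-7 - 9*7 + 6*W) = n² + (-7 - 63 + 6*W) = n² + (-70 + 6*W) = -70 + n² + 6*W)
(v(71, 3) + 2090) + N(73) = ((-70 + 3² + 6*71) + 2090) + 28 = ((-70 + 9 + 426) + 2090) + 28 = (365 + 2090) + 28 = 2455 + 28 = 2483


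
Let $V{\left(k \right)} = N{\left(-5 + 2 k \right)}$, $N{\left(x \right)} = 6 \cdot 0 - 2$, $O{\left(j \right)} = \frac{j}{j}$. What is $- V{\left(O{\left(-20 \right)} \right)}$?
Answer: $2$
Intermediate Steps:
$O{\left(j \right)} = 1$
$N{\left(x \right)} = -2$ ($N{\left(x \right)} = 0 - 2 = -2$)
$V{\left(k \right)} = -2$
$- V{\left(O{\left(-20 \right)} \right)} = \left(-1\right) \left(-2\right) = 2$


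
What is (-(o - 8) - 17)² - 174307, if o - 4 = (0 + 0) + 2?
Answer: -174082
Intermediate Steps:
o = 6 (o = 4 + ((0 + 0) + 2) = 4 + (0 + 2) = 4 + 2 = 6)
(-(o - 8) - 17)² - 174307 = (-(6 - 8) - 17)² - 174307 = (-1*(-2) - 17)² - 174307 = (2 - 17)² - 174307 = (-15)² - 174307 = 225 - 174307 = -174082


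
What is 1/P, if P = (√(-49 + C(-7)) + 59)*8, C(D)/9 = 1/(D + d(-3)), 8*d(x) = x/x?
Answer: 3245/1553776 - I*√152185/1553776 ≈ 0.0020885 - 0.00025107*I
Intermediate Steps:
d(x) = ⅛ (d(x) = (x/x)/8 = (⅛)*1 = ⅛)
C(D) = 9/(⅛ + D) (C(D) = 9/(D + ⅛) = 9/(⅛ + D))
P = 472 + 8*I*√152185/55 (P = (√(-49 + 72/(1 + 8*(-7))) + 59)*8 = (√(-49 + 72/(1 - 56)) + 59)*8 = (√(-49 + 72/(-55)) + 59)*8 = (√(-49 + 72*(-1/55)) + 59)*8 = (√(-49 - 72/55) + 59)*8 = (√(-2767/55) + 59)*8 = (I*√152185/55 + 59)*8 = (59 + I*√152185/55)*8 = 472 + 8*I*√152185/55 ≈ 472.0 + 56.743*I)
1/P = 1/(472 + 8*I*√152185/55)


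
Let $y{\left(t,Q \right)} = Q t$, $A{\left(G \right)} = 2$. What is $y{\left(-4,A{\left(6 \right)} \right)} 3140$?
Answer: $-25120$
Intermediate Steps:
$y{\left(-4,A{\left(6 \right)} \right)} 3140 = 2 \left(-4\right) 3140 = \left(-8\right) 3140 = -25120$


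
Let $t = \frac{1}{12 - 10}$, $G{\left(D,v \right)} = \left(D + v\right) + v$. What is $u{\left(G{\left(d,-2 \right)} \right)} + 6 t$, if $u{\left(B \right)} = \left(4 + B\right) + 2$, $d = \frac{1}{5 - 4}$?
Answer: $6$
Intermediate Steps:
$d = 1$ ($d = 1^{-1} = 1$)
$G{\left(D,v \right)} = D + 2 v$
$u{\left(B \right)} = 6 + B$
$t = \frac{1}{2} \approx 0.5$
$u{\left(G{\left(d,-2 \right)} \right)} + 6 t = \left(6 + \left(1 + 2 \left(-2\right)\right)\right) + 6 \cdot \frac{1}{2} = \left(6 + \left(1 - 4\right)\right) + 3 = \left(6 - 3\right) + 3 = 3 + 3 = 6$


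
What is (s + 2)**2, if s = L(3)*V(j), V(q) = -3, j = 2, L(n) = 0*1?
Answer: 4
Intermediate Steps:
L(n) = 0
s = 0 (s = 0*(-3) = 0)
(s + 2)**2 = (0 + 2)**2 = 2**2 = 4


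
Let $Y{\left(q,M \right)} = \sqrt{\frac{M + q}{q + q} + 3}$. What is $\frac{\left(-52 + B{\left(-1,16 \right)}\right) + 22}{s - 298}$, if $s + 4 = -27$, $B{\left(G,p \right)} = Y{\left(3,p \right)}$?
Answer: $\frac{30}{329} - \frac{\sqrt{222}}{1974} \approx 0.083637$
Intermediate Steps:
$Y{\left(q,M \right)} = \sqrt{3 + \frac{M + q}{2 q}}$ ($Y{\left(q,M \right)} = \sqrt{\frac{M + q}{2 q} + 3} = \sqrt{3 + \frac{M + q}{2 q}}$)
$B{\left(G,p \right)} = \frac{\sqrt{14 + \frac{2 p}{3}}}{2}$
$s = -31$ ($s = -4 - 27 = -31$)
$\frac{\left(-52 + B{\left(-1,16 \right)}\right) + 22}{s - 298} = \frac{\left(-52 + \frac{\sqrt{126 + 6 \cdot 16}}{6}\right) + 22}{-31 - 298} = \frac{\left(-52 + \frac{\sqrt{126 + 96}}{6}\right) + 22}{-329} = \left(\left(-52 + \frac{\sqrt{222}}{6}\right) + 22\right) \left(- \frac{1}{329}\right) = \left(-30 + \frac{\sqrt{222}}{6}\right) \left(- \frac{1}{329}\right) = \frac{30}{329} - \frac{\sqrt{222}}{1974}$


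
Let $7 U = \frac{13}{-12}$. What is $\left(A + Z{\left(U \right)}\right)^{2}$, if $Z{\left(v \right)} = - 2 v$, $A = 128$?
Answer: $\frac{29041321}{1764} \approx 16463.0$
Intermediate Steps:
$U = - \frac{13}{84}$ ($U = \frac{13 \frac{1}{-12}}{7} = \frac{13 \left(- \frac{1}{12}\right)}{7} = \frac{1}{7} \left(- \frac{13}{12}\right) = - \frac{13}{84} \approx -0.15476$)
$\left(A + Z{\left(U \right)}\right)^{2} = \left(128 - - \frac{13}{42}\right)^{2} = \left(128 + \frac{13}{42}\right)^{2} = \left(\frac{5389}{42}\right)^{2} = \frac{29041321}{1764}$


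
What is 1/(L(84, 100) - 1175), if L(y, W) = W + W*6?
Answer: -1/475 ≈ -0.0021053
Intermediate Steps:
L(y, W) = 7*W (L(y, W) = W + 6*W = 7*W)
1/(L(84, 100) - 1175) = 1/(7*100 - 1175) = 1/(700 - 1175) = 1/(-475) = -1/475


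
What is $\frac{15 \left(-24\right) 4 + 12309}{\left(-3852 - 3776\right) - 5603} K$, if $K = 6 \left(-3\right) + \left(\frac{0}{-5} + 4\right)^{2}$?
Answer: $\frac{21738}{13231} \approx 1.643$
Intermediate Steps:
$K = -2$ ($K = -18 + \left(0 \left(- \frac{1}{5}\right) + 4\right)^{2} = -18 + \left(0 + 4\right)^{2} = -18 + 4^{2} = -18 + 16 = -2$)
$\frac{15 \left(-24\right) 4 + 12309}{\left(-3852 - 3776\right) - 5603} K = \frac{15 \left(-24\right) 4 + 12309}{\left(-3852 - 3776\right) - 5603} \left(-2\right) = \frac{\left(-360\right) 4 + 12309}{\left(-3852 - 3776\right) - 5603} \left(-2\right) = \frac{-1440 + 12309}{-7628 - 5603} \left(-2\right) = \frac{10869}{-13231} \left(-2\right) = 10869 \left(- \frac{1}{13231}\right) \left(-2\right) = \left(- \frac{10869}{13231}\right) \left(-2\right) = \frac{21738}{13231}$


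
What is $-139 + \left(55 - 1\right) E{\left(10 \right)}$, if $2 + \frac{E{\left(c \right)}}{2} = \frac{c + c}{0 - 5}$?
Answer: $-787$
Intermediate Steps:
$E{\left(c \right)} = -4 - \frac{4 c}{5}$ ($E{\left(c \right)} = -4 + 2 \frac{c + c}{0 - 5} = -4 + 2 \frac{2 c}{-5} = -4 + 2 \cdot 2 c \left(- \frac{1}{5}\right) = -4 + 2 \left(- \frac{2 c}{5}\right) = -4 - \frac{4 c}{5}$)
$-139 + \left(55 - 1\right) E{\left(10 \right)} = -139 + \left(55 - 1\right) \left(-4 - 8\right) = -139 + 54 \left(-12\right) = -139 - 648 = -787$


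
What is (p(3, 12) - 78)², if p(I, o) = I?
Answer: 5625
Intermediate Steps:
(p(3, 12) - 78)² = (3 - 78)² = (-75)² = 5625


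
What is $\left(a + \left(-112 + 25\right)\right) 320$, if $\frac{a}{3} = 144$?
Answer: $110400$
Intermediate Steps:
$a = 432$ ($a = 3 \cdot 144 = 432$)
$\left(a + \left(-112 + 25\right)\right) 320 = \left(432 + \left(-112 + 25\right)\right) 320 = \left(432 - 87\right) 320 = 345 \cdot 320 = 110400$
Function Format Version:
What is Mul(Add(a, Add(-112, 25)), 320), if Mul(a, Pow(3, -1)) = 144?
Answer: 110400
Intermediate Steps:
a = 432 (a = Mul(3, 144) = 432)
Mul(Add(a, Add(-112, 25)), 320) = Mul(Add(432, Add(-112, 25)), 320) = Mul(Add(432, -87), 320) = Mul(345, 320) = 110400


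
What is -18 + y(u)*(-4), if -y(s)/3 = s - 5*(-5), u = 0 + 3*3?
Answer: 390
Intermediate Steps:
u = 9 (u = 0 + 9 = 9)
y(s) = -75 - 3*s (y(s) = -3*(s - 5*(-5)) = -3*(s + 25) = -3*(25 + s) = -75 - 3*s)
-18 + y(u)*(-4) = -18 + (-75 - 3*9)*(-4) = -18 + (-75 - 27)*(-4) = -18 - 102*(-4) = -18 + 408 = 390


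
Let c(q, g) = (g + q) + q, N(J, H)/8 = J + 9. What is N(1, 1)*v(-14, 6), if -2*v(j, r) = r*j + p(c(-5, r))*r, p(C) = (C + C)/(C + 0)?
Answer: 2880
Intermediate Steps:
N(J, H) = 72 + 8*J (N(J, H) = 8*(J + 9) = 8*(9 + J) = 72 + 8*J)
c(q, g) = g + 2*q
p(C) = 2 (p(C) = (2*C)/C = 2)
v(j, r) = -r - j*r/2 (v(j, r) = -(r*j + 2*r)/2 = -(j*r + 2*r)/2 = -(2*r + j*r)/2 = -r - j*r/2)
N(1, 1)*v(-14, 6) = (72 + 8*1)*(-½*6*(2 - 14)) = (72 + 8)*(-½*6*(-12)) = 80*36 = 2880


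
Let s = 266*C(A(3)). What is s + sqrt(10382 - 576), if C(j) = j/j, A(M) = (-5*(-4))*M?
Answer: 266 + sqrt(9806) ≈ 365.03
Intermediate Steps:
A(M) = 20*M
C(j) = 1
s = 266 (s = 266*1 = 266)
s + sqrt(10382 - 576) = 266 + sqrt(10382 - 576) = 266 + sqrt(9806)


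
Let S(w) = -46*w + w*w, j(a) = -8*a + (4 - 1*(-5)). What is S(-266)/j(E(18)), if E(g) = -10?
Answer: 82992/89 ≈ 932.49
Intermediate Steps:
j(a) = 9 - 8*a (j(a) = -8*a + (4 + 5) = -8*a + 9 = 9 - 8*a)
S(w) = w**2 - 46*w (S(w) = -46*w + w**2 = w**2 - 46*w)
S(-266)/j(E(18)) = (-266*(-46 - 266))/(9 - 8*(-10)) = (-266*(-312))/(9 + 80) = 82992/89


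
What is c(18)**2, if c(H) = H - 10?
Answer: 64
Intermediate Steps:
c(H) = -10 + H
c(18)**2 = (-10 + 18)**2 = 8**2 = 64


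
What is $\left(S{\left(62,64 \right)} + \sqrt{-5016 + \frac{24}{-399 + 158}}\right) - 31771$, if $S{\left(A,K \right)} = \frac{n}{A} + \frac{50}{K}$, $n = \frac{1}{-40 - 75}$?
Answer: $- \frac{3624346571}{114080} + \frac{12 i \sqrt{2023195}}{241} \approx -31770.0 + 70.824 i$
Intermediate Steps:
$n = - \frac{1}{115}$ ($n = \frac{1}{-115} = - \frac{1}{115} \approx -0.0086956$)
$S{\left(A,K \right)} = \frac{50}{K} - \frac{1}{115 A}$ ($S{\left(A,K \right)} = - \frac{1}{115 A} + \frac{50}{K} = \frac{50}{K} - \frac{1}{115 A}$)
$\left(S{\left(62,64 \right)} + \sqrt{-5016 + \frac{24}{-399 + 158}}\right) - 31771 = \left(\left(\frac{50}{64} - \frac{1}{115 \cdot 62}\right) + \sqrt{-5016 + \frac{24}{-399 + 158}}\right) - 31771 = \left(\left(50 \cdot \frac{1}{64} - \frac{1}{7130}\right) + \sqrt{-5016 + \frac{24}{-241}}\right) - 31771 = \left(\left(\frac{25}{32} - \frac{1}{7130}\right) + \sqrt{-5016 + 24 \left(- \frac{1}{241}\right)}\right) - 31771 = \left(\frac{89109}{114080} + \sqrt{-5016 - \frac{24}{241}}\right) - 31771 = \left(\frac{89109}{114080} + \sqrt{- \frac{1208880}{241}}\right) - 31771 = \left(\frac{89109}{114080} + \frac{12 i \sqrt{2023195}}{241}\right) - 31771 = - \frac{3624346571}{114080} + \frac{12 i \sqrt{2023195}}{241}$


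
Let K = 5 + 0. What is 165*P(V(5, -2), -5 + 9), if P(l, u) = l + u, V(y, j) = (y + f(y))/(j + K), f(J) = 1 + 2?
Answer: 1100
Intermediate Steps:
K = 5
f(J) = 3
V(y, j) = (3 + y)/(5 + j) (V(y, j) = (y + 3)/(j + 5) = (3 + y)/(5 + j))
165*P(V(5, -2), -5 + 9) = 165*((3 + 5)/(5 - 2) + (-5 + 9)) = 165*(8/3 + 4) = 165*(20/3) = 1100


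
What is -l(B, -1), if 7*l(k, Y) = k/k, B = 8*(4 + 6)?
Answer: -⅐ ≈ -0.14286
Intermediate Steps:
B = 80 (B = 8*10 = 80)
l(k, Y) = ⅐ (l(k, Y) = (k/k)/7 = (⅐)*1 = ⅐)
-l(B, -1) = -1*⅐ = -⅐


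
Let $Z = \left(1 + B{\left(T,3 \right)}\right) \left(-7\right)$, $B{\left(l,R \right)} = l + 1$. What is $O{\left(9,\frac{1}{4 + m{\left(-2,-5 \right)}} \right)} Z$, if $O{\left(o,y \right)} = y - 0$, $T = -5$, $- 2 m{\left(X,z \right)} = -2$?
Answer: $\frac{21}{5} \approx 4.2$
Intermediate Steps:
$m{\left(X,z \right)} = 1$ ($m{\left(X,z \right)} = \left(- \frac{1}{2}\right) \left(-2\right) = 1$)
$B{\left(l,R \right)} = 1 + l$
$O{\left(o,y \right)} = y$ ($O{\left(o,y \right)} = y + 0 = y$)
$Z = 21$ ($Z = \left(1 + \left(1 - 5\right)\right) \left(-7\right) = \left(1 - 4\right) \left(-7\right) = \left(-3\right) \left(-7\right) = 21$)
$O{\left(9,\frac{1}{4 + m{\left(-2,-5 \right)}} \right)} Z = \frac{1}{4 + 1} \cdot 21 = \frac{1}{5} \cdot 21 = \frac{21}{5}$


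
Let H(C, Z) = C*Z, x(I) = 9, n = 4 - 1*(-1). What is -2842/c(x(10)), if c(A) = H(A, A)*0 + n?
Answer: -2842/5 ≈ -568.40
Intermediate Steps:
n = 5 (n = 4 + 1 = 5)
c(A) = 5 (c(A) = (A*A)*0 + 5 = A**2*0 + 5 = 0 + 5 = 5)
-2842/c(x(10)) = -2842/5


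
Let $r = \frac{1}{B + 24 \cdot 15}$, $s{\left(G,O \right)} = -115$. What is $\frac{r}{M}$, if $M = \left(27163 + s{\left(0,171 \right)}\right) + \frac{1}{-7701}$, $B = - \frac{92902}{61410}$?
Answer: $\frac{236459205}{2292793889058803} \approx 1.0313 \cdot 10^{-7}$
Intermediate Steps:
$B = - \frac{46451}{30705}$ ($B = \left(-92902\right) \frac{1}{61410} = - \frac{46451}{30705} \approx -1.5128$)
$M = \frac{208296647}{7701}$ ($M = \left(27163 - 115\right) + \frac{1}{-7701} = 27048 - \frac{1}{7701} = \frac{208296647}{7701} \approx 27048.0$)
$r = \frac{30705}{11007349}$ ($r = \frac{1}{- \frac{46451}{30705} + 24 \cdot 15} = \frac{1}{- \frac{46451}{30705} + 360} = \frac{1}{\frac{11007349}{30705}} = \frac{30705}{11007349} \approx 0.0027895$)
$\frac{r}{M} = \frac{30705}{11007349 \cdot \frac{208296647}{7701}} = \frac{30705}{11007349} \cdot \frac{7701}{208296647} = \frac{236459205}{2292793889058803}$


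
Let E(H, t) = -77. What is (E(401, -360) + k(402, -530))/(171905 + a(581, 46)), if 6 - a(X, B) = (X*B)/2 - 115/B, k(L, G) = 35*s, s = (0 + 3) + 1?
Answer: 126/317101 ≈ 0.00039735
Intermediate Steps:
s = 4 (s = 3 + 1 = 4)
k(L, G) = 140 (k(L, G) = 35*4 = 140)
a(X, B) = 6 + 115/B - B*X/2 (a(X, B) = 6 - ((X*B)/2 - 115/B) = 6 - ((B*X)*(½) - 115/B) = 6 - (B*X/2 - 115/B) = 6 - (-115/B + B*X/2) = 6 + (115/B - B*X/2) = 6 + 115/B - B*X/2)
(E(401, -360) + k(402, -530))/(171905 + a(581, 46)) = (-77 + 140)/(171905 + (6 + 115/46 - ½*46*581)) = 63/(171905 + (6 + 115*(1/46) - 13363)) = 63/(171905 + (6 + 5/2 - 13363)) = 63/(171905 - 26709/2) = 63/(317101/2) = 63*(2/317101) = 126/317101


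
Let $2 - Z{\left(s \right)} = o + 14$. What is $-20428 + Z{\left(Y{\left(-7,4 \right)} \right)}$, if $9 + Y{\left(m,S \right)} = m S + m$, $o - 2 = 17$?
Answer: $-20459$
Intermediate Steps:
$o = 19$ ($o = 2 + 17 = 19$)
$Y{\left(m,S \right)} = -9 + m + S m$ ($Y{\left(m,S \right)} = -9 + \left(m S + m\right) = -9 + \left(S m + m\right) = -9 + \left(m + S m\right) = -9 + m + S m$)
$Z{\left(s \right)} = -31$ ($Z{\left(s \right)} = 2 - \left(19 + 14\right) = 2 - 33 = -31$)
$-20428 + Z{\left(Y{\left(-7,4 \right)} \right)} = -20428 - 31 = -20459$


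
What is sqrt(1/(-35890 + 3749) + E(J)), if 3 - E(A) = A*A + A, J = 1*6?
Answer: 10*I*sqrt(402887435)/32141 ≈ 6.245*I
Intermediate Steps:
J = 6
E(A) = 3 - A - A**2 (E(A) = 3 - (A*A + A) = 3 - (A**2 + A) = 3 - (A + A**2) = 3 + (-A - A**2) = 3 - A - A**2)
sqrt(1/(-35890 + 3749) + E(J)) = sqrt(1/(-35890 + 3749) + (3 - 1*6 - 1*6**2)) = sqrt(1/(-32141) + (3 - 6 - 1*36)) = sqrt(-1/32141 + (3 - 6 - 36)) = sqrt(-1/32141 - 39) = sqrt(-1253500/32141) = 10*I*sqrt(402887435)/32141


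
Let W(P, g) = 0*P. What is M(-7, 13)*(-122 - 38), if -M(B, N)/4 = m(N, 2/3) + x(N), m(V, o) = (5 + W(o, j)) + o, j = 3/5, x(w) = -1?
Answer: 8960/3 ≈ 2986.7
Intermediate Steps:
j = ⅗ (j = 3*(⅕) = ⅗ ≈ 0.60000)
W(P, g) = 0
m(V, o) = 5 + o (m(V, o) = (5 + 0) + o = 5 + o)
M(B, N) = -56/3 (M(B, N) = -4*((5 + 2/3) - 1) = -4*((5 + 2*(⅓)) - 1) = -4*((5 + ⅔) - 1) = -4*(17/3 - 1) = -4*14/3 = -56/3)
M(-7, 13)*(-122 - 38) = -56*(-122 - 38)/3 = -56/3*(-160) = 8960/3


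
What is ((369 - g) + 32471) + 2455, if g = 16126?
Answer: 19169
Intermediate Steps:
((369 - g) + 32471) + 2455 = ((369 - 1*16126) + 32471) + 2455 = ((369 - 16126) + 32471) + 2455 = (-15757 + 32471) + 2455 = 16714 + 2455 = 19169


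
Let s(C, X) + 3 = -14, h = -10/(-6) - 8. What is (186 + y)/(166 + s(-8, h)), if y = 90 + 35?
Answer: 311/149 ≈ 2.0872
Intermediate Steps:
h = -19/3 (h = -10*(-⅙) - 8 = 5/3 - 8 = -19/3 ≈ -6.3333)
y = 125
s(C, X) = -17 (s(C, X) = -3 - 14 = -17)
(186 + y)/(166 + s(-8, h)) = (186 + 125)/(166 - 17) = 311/149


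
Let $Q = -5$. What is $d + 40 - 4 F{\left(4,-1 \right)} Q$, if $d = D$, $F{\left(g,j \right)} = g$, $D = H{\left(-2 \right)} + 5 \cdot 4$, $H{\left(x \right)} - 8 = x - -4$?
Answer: $3230$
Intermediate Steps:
$H{\left(x \right)} = 12 + x$ ($H{\left(x \right)} = 8 + \left(x - -4\right) = 8 + \left(x + 4\right) = 8 + \left(4 + x\right) = 12 + x$)
$D = 30$ ($D = \left(12 - 2\right) + 5 \cdot 4 = 10 + 20 = 30$)
$d = 30$
$d + 40 - 4 F{\left(4,-1 \right)} Q = 30 + 40 \left(-4\right) 4 \left(-5\right) = 30 + 40 \left(\left(-16\right) \left(-5\right)\right) = 30 + 40 \cdot 80 = 30 + 3200 = 3230$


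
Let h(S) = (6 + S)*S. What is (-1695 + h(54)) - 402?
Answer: 1143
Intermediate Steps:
h(S) = S*(6 + S)
(-1695 + h(54)) - 402 = (-1695 + 54*(6 + 54)) - 402 = (-1695 + 54*60) - 402 = (-1695 + 3240) - 402 = 1545 - 402 = 1143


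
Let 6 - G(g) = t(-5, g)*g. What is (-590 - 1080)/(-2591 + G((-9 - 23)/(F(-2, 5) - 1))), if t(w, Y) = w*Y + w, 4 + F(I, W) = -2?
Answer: 16366/24085 ≈ 0.67951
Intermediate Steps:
F(I, W) = -6 (F(I, W) = -4 - 2 = -6)
t(w, Y) = w + Y*w (t(w, Y) = Y*w + w = w + Y*w)
G(g) = 6 - g*(-5 - 5*g) (G(g) = 6 - (-5*(1 + g))*g = 6 - (-5 - 5*g)*g = 6 - g*(-5 - 5*g))
(-590 - 1080)/(-2591 + G((-9 - 23)/(F(-2, 5) - 1))) = (-590 - 1080)/(-2591 + (6 + 5*((-9 - 23)/(-6 - 1))*(1 + (-9 - 23)/(-6 - 1)))) = -1670/(-2591 + (6 + 5*(-32/(-7))*(1 - 32/(-7)))) = -1670/(-2591 + (6 + 5*(-32*(-1/7))*(1 - 32*(-1/7)))) = -1670/(-2591 + (6 + 5*(32/7)*(1 + 32/7))) = -1670/(-2591 + (6 + 5*(32/7)*(39/7))) = -1670/(-2591 + (6 + 6240/49)) = -1670/(-2591 + 6534/49) = -1670/(-120425/49) = -1670*(-49/120425) = 16366/24085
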